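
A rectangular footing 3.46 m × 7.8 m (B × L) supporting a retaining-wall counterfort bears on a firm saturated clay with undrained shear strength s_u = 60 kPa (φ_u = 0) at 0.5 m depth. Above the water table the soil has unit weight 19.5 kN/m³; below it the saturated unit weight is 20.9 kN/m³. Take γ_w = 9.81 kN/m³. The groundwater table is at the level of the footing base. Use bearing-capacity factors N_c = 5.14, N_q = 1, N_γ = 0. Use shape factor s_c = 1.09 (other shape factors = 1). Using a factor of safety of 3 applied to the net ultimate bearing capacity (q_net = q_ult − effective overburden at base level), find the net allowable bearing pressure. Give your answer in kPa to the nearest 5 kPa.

q_all(net) ≈ 110 kPa

q = γ·D_f = 19.5 × 0.5 = 9.75 kPa.
c·N_c·s_c = 60 × 5.14 × 1.09 = 336.16 kPa
q·N_q = 9.75 × 1 = 9.75 kPa
q_ult = 336.16 + 9.75 = 345.91 kPa.
Net ultimate: q_net = 345.91 − 9.75 = 336.16 kPa.
q_all(net) = 336.16 / 3 = 112.05 kPa.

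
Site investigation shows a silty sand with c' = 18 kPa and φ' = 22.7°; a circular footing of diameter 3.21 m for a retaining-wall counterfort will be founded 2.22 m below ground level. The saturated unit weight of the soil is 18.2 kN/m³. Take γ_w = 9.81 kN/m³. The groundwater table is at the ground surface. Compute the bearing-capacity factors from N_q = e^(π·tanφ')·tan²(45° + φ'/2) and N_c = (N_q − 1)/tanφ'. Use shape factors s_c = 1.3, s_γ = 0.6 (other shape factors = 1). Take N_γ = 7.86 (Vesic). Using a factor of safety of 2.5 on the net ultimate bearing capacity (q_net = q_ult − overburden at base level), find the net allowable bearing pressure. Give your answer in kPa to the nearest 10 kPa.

q_all(net) ≈ 250 kPa

N_q = e^(π·tan22.7°)·tan²(56.35°) = 8.4; N_c = (N_q − 1)/tanφ' = 17.69.
With the water table at the surface the whole profile is submerged: γ' = 18.2 − 9.81 = 8.39 kN/m³, so q = γ'·D_f = 18.626 kPa; the same γ' applies in the ½γBN_γ term.
q_ult = c·N_c·s_c + q·N_q + 0.5·γ·B·N_γ·s_γ
     = 18 × 17.688 × 1.3 + 18.626 × 8.399 + 0.5 × 8.39 × 3.21 × 7.86 × 0.6
     = 413.9 + 156.44 + 63.505 = 633.84 kPa.
q_net = 633.84 − 18.626 = 615.22 kPa.
q_all(net) = 615.22 / 2.5 = 246.09 kPa.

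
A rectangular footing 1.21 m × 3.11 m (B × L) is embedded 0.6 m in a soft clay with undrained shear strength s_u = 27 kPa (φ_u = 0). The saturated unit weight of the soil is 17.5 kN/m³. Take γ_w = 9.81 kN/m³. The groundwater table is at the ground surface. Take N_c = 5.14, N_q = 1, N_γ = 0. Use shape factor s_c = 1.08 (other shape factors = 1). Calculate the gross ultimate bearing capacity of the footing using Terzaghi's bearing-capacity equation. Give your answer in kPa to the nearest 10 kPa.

q_ult ≈ 150 kPa

With the water table at the surface the whole profile is submerged: γ' = 17.5 − 9.81 = 7.69 kN/m³, so q = γ'·D_f = 4.614 kPa.
q_ult = c·N_c·s_c + q·N_q
     = 27 × 5.14 × 1.08 + 4.614 × 1
     = 149.88 + 4.614 = 154.5 kPa.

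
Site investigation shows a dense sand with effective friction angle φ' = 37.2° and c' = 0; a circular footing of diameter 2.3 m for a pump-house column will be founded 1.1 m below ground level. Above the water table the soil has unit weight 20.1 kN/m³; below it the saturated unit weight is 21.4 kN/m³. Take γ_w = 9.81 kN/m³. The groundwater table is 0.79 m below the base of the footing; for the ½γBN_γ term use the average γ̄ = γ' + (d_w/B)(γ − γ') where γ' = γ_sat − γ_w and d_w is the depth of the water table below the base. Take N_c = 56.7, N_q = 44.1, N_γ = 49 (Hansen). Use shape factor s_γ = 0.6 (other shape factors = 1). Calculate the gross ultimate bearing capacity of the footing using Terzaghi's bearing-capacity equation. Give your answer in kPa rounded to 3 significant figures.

q_ult ≈ 1470 kPa

Overburden at base level: q = 20.1 × 1.1 = 22.11 kPa.
The water table is 0.79 m below the base (< B = 2.3 m), so the ½γBN_γ term uses γ̄ = γ' + (d_w/B)(γ − γ') = 11.59 + (0.79/2.3)(20.1 − 11.59) = 14.513 kN/m³.
Surcharge term q·N_q = 22.11 × 44.1 = 975.05 kPa; self-weight term 0.5·γ·B·N_γ·s_γ = 0.5 × 14.513 × 2.3 × 49 × 0.6 = 490.68 kPa.
q_ult = 975.05 + 490.68 = 1465.7 kPa.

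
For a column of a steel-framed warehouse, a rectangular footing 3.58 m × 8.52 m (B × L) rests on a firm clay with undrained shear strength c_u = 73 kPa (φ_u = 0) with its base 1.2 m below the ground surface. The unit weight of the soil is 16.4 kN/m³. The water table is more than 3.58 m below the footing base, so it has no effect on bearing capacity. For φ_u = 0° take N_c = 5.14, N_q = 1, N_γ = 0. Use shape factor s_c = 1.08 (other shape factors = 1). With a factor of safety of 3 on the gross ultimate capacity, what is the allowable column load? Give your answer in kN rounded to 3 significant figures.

P_all ≈ 4320 kN

Effective surcharge at the founding depth q = γ·D_f = 16.4 × 1.2 = 19.68 kPa.
q_ult = c·N_c·s_c + q·N_q
     = 73 × 5.14 × 1.08 + 19.68 × 1
     = 405.24 + 19.68 = 424.92 kPa.
Gross allowable pressure q_all = 424.92 / 3 = 141.64 kPa.
Footing area = 30.5016 m², so allowable column load = 141.64 × 30.5016 = 4320.2 kN.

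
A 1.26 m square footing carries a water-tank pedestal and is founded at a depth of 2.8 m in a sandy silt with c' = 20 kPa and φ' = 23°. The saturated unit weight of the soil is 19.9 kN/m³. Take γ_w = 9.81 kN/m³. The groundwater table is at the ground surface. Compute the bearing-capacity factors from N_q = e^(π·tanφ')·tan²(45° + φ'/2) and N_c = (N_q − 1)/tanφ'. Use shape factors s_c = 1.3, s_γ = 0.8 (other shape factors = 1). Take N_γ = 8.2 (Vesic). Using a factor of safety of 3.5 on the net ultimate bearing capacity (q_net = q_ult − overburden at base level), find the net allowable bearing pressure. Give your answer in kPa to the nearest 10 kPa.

q_all(net) ≈ 210 kPa

N_q = e^(π·tan23°)·tan²(56.5°) = 8.66; N_c = (N_q − 1)/tanφ' = 18.05.
With the water table at the surface the whole profile is submerged: γ' = 19.9 − 9.81 = 10.09 kN/m³, so q = γ'·D_f = 28.252 kPa; the same γ' applies in the ½γBN_γ term.
q_ult = c·N_c·s_c + q·N_q + 0.5·γ·B·N_γ·s_γ
     = 20 × 18.049 × 1.3 + 28.252 × 8.6612 + 0.5 × 10.09 × 1.26 × 8.2 × 0.8
     = 469.26 + 244.7 + 41.7 = 755.66 kPa.
q_net = 755.66 − 28.252 = 727.41 kPa.
q_all(net) = 727.41 / 3.5 = 207.83 kPa.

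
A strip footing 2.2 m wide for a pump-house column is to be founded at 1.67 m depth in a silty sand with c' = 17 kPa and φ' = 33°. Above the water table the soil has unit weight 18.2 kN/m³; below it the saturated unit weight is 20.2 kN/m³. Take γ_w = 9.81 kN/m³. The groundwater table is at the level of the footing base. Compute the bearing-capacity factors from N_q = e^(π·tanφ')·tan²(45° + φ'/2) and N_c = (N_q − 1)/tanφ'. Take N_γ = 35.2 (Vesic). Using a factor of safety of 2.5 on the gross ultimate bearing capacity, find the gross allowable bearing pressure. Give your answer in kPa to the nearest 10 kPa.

N_q = e^(π·tan33°)·tan²(61.5°) = 26.09; N_c = (N_q − 1)/tanφ' = 38.64.
Overburden at base level: q = 18.2 × 1.67 = 30.394 kPa.
Below the base the soil is submerged, so the ½γBN_γ term uses γ' = 20.2 − 9.81 = 10.39 kN/m³.
Cohesion term c·N_c = 17 × 38.638 = 656.85 kPa; surcharge term q·N_q = 30.394 × 26.092 = 793.04 kPa; self-weight term 0.5·γ·B·N_γ = 0.5 × 10.39 × 2.2 × 35.2 = 402.3 kPa.
q_ult = 656.85 + 793.04 + 402.3 = 1852.2 kPa.
q_all = 1852.2 / 2.5 = 740.88 kPa.

q_all ≈ 740 kPa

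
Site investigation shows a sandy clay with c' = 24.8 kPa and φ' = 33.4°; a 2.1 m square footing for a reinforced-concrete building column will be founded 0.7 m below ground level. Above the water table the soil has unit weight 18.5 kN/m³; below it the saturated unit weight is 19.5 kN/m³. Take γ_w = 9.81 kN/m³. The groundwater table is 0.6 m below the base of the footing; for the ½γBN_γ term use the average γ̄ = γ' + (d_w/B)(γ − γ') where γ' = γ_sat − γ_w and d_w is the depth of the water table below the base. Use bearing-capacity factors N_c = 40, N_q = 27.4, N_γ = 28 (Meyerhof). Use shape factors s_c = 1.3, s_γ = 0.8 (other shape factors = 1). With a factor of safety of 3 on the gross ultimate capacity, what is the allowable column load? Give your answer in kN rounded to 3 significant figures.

P_all ≈ 2840 kN

Effective surcharge at the founding depth q = γ·D_f = 18.5 × 0.7 = 12.95 kPa.
With d_w = 0.6 m < B, γ̄ = 9.69 + (0.6/2.1) × (18.5 − 9.69) = 12.207 kN/m³.
q_ult = c·N_c·s_c + q·N_q + 0.5·γ·B·N_γ·s_γ
     = 24.8 × 40 × 1.3 + 12.95 × 27.4 + 0.5 × 12.207 × 2.1 × 28 × 0.8
     = 1289.6 + 354.83 + 287.11 = 1931.5 kPa.
Gross allowable pressure q_all = 1931.5 / 3 = 643.85 kPa.
Footing area = 4.41 m², so allowable column load = 643.85 × 4.41 = 2839.4 kN.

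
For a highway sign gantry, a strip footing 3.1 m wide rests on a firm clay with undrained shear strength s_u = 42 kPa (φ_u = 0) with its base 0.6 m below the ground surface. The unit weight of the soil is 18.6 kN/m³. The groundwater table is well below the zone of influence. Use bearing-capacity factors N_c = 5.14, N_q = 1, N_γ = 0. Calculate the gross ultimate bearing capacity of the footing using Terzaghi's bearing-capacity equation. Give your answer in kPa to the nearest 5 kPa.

Overburden at base level: q = 18.6 × 0.6 = 11.16 kPa.
Cohesion term c·N_c = 42 × 5.14 = 215.88 kPa; surcharge term q·N_q = 11.16 × 1 = 11.16 kPa.
q_ult = 215.88 + 11.16 = 227.04 kPa.

q_ult ≈ 225 kPa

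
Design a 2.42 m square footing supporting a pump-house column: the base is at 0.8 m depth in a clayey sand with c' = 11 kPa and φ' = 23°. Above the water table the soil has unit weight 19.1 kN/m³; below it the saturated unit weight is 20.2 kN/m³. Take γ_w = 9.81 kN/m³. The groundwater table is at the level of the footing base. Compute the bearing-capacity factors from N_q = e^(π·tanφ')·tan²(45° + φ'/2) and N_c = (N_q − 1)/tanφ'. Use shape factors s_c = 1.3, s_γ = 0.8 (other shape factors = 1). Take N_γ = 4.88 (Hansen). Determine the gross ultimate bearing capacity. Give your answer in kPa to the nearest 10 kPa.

q_ult ≈ 440 kPa

tan23° = 0.4245, so N_q = e^(π×0.4245)·tan²(56.5°) = 3.794 × 2.283 = 8.66.
N_c = (8.66 − 1)/tan23° = 18.05.
Overburden at base level: q = 19.1 × 0.8 = 15.28 kPa.
Below the base the soil is submerged, so the ½γBN_γ term uses γ' = 20.2 − 9.81 = 10.39 kN/m³.
Cohesion term c·N_c·s_c = 11 × 18.049 × 1.3 = 258.1 kPa; surcharge term q·N_q = 15.28 × 8.6612 = 132.34 kPa; self-weight term 0.5·γ·B·N_γ·s_γ = 0.5 × 10.39 × 2.42 × 4.88 × 0.8 = 49.081 kPa.
q_ult = 258.1 + 132.34 + 49.081 = 439.52 kPa.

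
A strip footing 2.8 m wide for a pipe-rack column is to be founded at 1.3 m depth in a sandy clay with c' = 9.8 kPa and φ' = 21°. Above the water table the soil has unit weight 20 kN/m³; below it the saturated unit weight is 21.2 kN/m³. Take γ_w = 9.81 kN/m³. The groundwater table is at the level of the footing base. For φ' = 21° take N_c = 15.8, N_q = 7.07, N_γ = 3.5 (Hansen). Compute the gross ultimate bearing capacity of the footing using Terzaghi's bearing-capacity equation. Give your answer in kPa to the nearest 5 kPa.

q_ult ≈ 395 kPa

q = γ·D_f = 20 × 1.3 = 26 kPa.
For the ½γBN_γ term take γ' = 21.2 − 9.81 = 11.39 kN/m³ (soil below base is submerged).
c·N_c = 9.8 × 15.8 = 154.84 kPa
q·N_q = 26 × 7.07 = 183.82 kPa
0.5·γ·B·N_γ = 0.5 × 11.39 × 2.8 × 3.5 = 55.811 kPa
q_ult = 154.84 + 183.82 + 55.811 = 394.47 kPa.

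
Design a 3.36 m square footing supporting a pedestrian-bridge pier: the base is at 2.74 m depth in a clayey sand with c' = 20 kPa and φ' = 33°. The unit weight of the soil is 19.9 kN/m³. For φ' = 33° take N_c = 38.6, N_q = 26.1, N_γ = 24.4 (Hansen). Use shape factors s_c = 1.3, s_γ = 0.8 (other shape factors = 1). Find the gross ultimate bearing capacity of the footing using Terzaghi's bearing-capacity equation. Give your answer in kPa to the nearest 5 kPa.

q_ult ≈ 3080 kPa

q = γ·D_f = 19.9 × 2.74 = 54.526 kPa.
c·N_c·s_c = 20 × 38.6 × 1.3 = 1003.6 kPa
q·N_q = 54.526 × 26.1 = 1423.1 kPa
0.5·γ·B·N_γ·s_γ = 0.5 × 19.9 × 3.36 × 24.4 × 0.8 = 652.59 kPa
q_ult = 1003.6 + 1423.1 + 652.59 = 3079.3 kPa.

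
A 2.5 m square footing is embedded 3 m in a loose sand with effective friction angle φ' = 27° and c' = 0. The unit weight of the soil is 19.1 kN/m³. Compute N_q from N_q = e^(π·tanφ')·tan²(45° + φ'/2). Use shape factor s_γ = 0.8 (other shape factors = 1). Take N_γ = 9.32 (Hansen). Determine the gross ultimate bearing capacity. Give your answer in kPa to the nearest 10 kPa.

tan27° = 0.5095, so N_q = e^(π×0.5095)·tan²(58.5°) = 4.957 × 2.663 = 13.2.
q = γ·D_f = 19.1 × 3 = 57.3 kPa.
q·N_q = 57.3 × 13.199 = 756.31 kPa
0.5·γ·B·N_γ·s_γ = 0.5 × 19.1 × 2.5 × 9.32 × 0.8 = 178.01 kPa
q_ult = 756.31 + 178.01 = 934.32 kPa.

q_ult ≈ 930 kPa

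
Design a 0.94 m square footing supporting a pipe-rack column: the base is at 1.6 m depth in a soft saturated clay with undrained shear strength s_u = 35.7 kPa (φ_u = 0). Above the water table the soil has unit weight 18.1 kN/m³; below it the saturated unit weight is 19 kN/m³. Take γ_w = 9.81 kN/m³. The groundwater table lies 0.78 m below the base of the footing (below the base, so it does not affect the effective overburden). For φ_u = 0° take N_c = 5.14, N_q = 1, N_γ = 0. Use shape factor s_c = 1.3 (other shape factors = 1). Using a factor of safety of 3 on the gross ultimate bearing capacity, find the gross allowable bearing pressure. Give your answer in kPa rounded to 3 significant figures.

Effective surcharge at the founding depth q = γ·D_f = 18.1 × 1.6 = 28.96 kPa.
q_ult = c·N_c·s_c + q·N_q
     = 35.7 × 5.14 × 1.3 + 28.96 × 1
     = 238.55 + 28.96 = 267.51 kPa.
q_all = 267.51 / 3 = 89.169 kPa.

q_all ≈ 89.2 kPa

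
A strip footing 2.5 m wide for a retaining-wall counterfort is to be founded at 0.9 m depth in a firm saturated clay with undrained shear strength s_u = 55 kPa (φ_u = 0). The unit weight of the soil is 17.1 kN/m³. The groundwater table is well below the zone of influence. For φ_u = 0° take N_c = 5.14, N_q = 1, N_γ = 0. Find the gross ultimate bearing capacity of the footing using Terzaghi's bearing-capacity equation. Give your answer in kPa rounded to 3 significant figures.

Effective surcharge at the founding depth q = γ·D_f = 17.1 × 0.9 = 15.39 kPa.
q_ult = c·N_c + q·N_q
     = 55 × 5.14 + 15.39 × 1
     = 282.7 + 15.39 = 298.09 kPa.

q_ult ≈ 298 kPa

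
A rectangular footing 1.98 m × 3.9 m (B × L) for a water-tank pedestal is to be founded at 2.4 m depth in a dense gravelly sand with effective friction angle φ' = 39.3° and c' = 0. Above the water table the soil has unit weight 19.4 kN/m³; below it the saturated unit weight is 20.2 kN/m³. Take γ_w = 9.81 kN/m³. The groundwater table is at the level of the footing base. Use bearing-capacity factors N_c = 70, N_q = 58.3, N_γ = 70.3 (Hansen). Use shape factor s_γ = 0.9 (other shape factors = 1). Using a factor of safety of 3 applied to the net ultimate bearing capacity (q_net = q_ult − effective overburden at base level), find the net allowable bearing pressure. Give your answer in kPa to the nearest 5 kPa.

q_all(net) ≈ 1105 kPa

Overburden at base level: q = 19.4 × 2.4 = 46.56 kPa.
Below the base the soil is submerged, so the ½γBN_γ term uses γ' = 20.2 − 9.81 = 10.39 kN/m³.
Surcharge term q·N_q = 46.56 × 58.3 = 2714.4 kPa; self-weight term 0.5·γ·B·N_γ·s_γ = 0.5 × 10.39 × 1.98 × 70.3 × 0.9 = 650.8 kPa.
q_ult = 2714.4 + 650.8 = 3365.2 kPa.
Net ultimate: q_net = 3365.2 − 46.56 = 3318.7 kPa.
q_all(net) = 3318.7 / 3 = 1106.2 kPa.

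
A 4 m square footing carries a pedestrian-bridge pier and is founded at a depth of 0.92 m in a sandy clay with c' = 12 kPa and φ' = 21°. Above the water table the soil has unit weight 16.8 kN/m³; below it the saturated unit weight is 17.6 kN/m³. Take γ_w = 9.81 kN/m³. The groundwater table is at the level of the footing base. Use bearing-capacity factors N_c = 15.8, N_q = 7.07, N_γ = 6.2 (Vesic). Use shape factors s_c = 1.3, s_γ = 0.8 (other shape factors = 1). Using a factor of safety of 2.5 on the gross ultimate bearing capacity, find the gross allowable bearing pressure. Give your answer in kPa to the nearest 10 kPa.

q = γ·D_f = 16.8 × 0.92 = 15.456 kPa.
For the ½γBN_γ term take γ' = 17.6 − 9.81 = 7.79 kN/m³ (soil below base is submerged).
c·N_c·s_c = 12 × 15.8 × 1.3 = 246.48 kPa
q·N_q = 15.456 × 7.07 = 109.27 kPa
0.5·γ·B·N_γ·s_γ = 0.5 × 7.79 × 4 × 6.2 × 0.8 = 77.277 kPa
q_ult = 246.48 + 109.27 + 77.277 = 433.03 kPa.
q_all = 433.03 / 2.5 = 173.21 kPa.

q_all ≈ 170 kPa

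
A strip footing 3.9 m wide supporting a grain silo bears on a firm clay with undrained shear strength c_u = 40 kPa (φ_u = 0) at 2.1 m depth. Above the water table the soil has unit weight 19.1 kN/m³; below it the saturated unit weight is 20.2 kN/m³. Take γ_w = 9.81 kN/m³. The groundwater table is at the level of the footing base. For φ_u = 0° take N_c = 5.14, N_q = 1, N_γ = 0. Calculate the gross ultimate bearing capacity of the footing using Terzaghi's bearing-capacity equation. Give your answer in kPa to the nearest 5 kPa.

q = γ·D_f = 19.1 × 2.1 = 40.11 kPa.
c·N_c = 40 × 5.14 = 205.6 kPa
q·N_q = 40.11 × 1 = 40.11 kPa
q_ult = 205.6 + 40.11 = 245.71 kPa.

q_ult ≈ 245 kPa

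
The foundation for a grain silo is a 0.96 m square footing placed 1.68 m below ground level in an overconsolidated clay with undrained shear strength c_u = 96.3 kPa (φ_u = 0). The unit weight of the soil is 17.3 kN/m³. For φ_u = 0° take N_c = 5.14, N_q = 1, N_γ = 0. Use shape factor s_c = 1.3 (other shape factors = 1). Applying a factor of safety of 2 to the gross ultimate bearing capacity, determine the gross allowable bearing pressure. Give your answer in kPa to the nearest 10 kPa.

Overburden at base level: q = 17.3 × 1.68 = 29.064 kPa.
Cohesion term c·N_c·s_c = 96.3 × 5.14 × 1.3 = 643.48 kPa; surcharge term q·N_q = 29.064 × 1 = 29.064 kPa.
q_ult = 643.48 + 29.064 = 672.54 kPa.
q_all = q_ult / FS = 672.54 / 2 = 336.27 kPa.

q_all ≈ 340 kPa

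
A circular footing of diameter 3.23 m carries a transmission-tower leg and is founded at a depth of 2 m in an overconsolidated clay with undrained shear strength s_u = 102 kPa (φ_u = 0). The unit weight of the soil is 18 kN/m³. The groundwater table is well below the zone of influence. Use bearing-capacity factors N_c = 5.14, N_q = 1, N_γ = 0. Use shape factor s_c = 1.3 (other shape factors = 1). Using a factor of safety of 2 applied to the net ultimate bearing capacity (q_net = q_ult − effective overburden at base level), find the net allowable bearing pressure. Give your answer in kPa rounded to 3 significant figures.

Overburden at base level: q = 18 × 2 = 36 kPa.
Cohesion term c·N_c·s_c = 102 × 5.14 × 1.3 = 681.56 kPa; surcharge term q·N_q = 36 × 1 = 36 kPa.
q_ult = 681.56 + 36 = 717.56 kPa.
Net ultimate: q_net = 717.56 − 36 = 681.56 kPa.
q_all(net) = 681.56 / 2 = 340.78 kPa.

q_all(net) ≈ 341 kPa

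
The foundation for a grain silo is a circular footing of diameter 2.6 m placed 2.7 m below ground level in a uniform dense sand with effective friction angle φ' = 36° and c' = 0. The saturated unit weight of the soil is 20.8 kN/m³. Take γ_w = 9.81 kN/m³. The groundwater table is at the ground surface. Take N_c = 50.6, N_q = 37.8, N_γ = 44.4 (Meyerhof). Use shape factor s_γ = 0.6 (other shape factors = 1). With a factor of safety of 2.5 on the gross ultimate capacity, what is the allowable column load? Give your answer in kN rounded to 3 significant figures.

γ' = 20.8 − 9.81 = 10.99 kN/m³ (submerged throughout). q = 10.99 × 2.7 = 29.673 kPa; the same γ' applies in the ½γBN_γ term.
q·N_q = 29.673 × 37.8 = 1121.6 kPa
0.5·γ·B·N_γ·s_γ = 0.5 × 10.99 × 2.6 × 44.4 × 0.6 = 380.61 kPa
q_ult = 1121.6 + 380.61 = 1502.2 kPa.
Gross allowable pressure q_all = 1502.2 / 2.5 = 600.9 kPa.
Footing area = 5.3093 m², so allowable column load = 600.9 × 5.3093 = 3190.3 kN.

P_all ≈ 3190 kN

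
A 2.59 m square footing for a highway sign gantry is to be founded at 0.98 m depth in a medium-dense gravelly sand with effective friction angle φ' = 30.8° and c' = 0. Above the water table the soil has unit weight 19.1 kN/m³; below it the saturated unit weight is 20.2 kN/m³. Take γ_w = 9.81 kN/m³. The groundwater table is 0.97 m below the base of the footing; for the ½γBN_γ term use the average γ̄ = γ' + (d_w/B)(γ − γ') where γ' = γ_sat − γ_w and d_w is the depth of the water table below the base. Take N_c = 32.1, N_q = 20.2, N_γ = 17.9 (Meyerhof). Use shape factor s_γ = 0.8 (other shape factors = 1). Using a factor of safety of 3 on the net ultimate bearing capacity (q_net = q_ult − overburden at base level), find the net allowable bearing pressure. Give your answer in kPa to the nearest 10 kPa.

Overburden at base level: q = 19.1 × 0.98 = 18.718 kPa.
The water table is 0.97 m below the base (< B = 2.59 m), so the ½γBN_γ term uses γ̄ = γ' + (d_w/B)(γ − γ') = 10.39 + (0.97/2.59)(19.1 − 10.39) = 13.652 kN/m³.
Surcharge term q·N_q = 18.718 × 20.2 = 378.1 kPa; self-weight term 0.5·γ·B·N_γ·s_γ = 0.5 × 13.652 × 2.59 × 17.9 × 0.8 = 253.17 kPa.
q_ult = 378.1 + 253.17 = 631.27 kPa.
q_net = 631.27 − 18.718 = 612.55 kPa.
q_all(net) = 612.55 / 3 = 204.18 kPa.

q_all(net) ≈ 200 kPa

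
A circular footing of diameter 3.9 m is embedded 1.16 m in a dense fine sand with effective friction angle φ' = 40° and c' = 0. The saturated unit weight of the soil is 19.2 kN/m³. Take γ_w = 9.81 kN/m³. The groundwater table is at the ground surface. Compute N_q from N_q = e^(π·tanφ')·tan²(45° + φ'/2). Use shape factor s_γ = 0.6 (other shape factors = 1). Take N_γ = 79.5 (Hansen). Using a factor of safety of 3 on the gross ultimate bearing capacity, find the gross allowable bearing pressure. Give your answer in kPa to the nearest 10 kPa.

N_q = e^(π·tan40°)·tan²(65°) = 64.2.
γ' = 19.2 − 9.81 = 9.39 kN/m³ (submerged throughout). q = 9.39 × 1.16 = 10.892 kPa; the same γ' applies in the ½γBN_γ term.
q·N_q = 10.892 × 64.195 = 699.24 kPa
0.5·γ·B·N_γ·s_γ = 0.5 × 9.39 × 3.9 × 79.5 × 0.6 = 873.41 kPa
q_ult = 699.24 + 873.41 = 1572.7 kPa.
q_all = 1572.7 / 3 = 524.22 kPa.

q_all ≈ 520 kPa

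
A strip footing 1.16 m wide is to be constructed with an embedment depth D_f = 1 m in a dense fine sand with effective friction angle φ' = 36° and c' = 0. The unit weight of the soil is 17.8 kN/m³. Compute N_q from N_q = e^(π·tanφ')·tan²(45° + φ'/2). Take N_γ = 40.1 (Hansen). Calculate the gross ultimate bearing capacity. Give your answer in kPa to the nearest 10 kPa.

tan36° = 0.7265, so N_q = e^(π×0.7265)·tan²(63°) = 9.801 × 3.852 = 37.75.
q = γ·D_f = 17.8 × 1 = 17.8 kPa.
q·N_q = 17.8 × 37.752 = 671.99 kPa
0.5·γ·B·N_γ = 0.5 × 17.8 × 1.16 × 40.1 = 413.99 kPa
q_ult = 671.99 + 413.99 = 1086 kPa.

q_ult ≈ 1090 kPa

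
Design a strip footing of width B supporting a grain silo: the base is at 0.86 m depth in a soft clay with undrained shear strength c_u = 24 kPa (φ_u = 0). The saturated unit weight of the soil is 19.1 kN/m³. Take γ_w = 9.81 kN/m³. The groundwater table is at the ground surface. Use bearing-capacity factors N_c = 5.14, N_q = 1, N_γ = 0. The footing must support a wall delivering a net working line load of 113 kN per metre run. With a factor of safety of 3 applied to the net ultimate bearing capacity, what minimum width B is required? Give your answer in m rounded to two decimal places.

B = 2.75 m

With the water table at the surface the whole profile is submerged: γ' = 19.1 − 9.81 = 9.29 kN/m³, so q = γ'·D_f = 7.9894 kPa.
q_ult = c·N_c + q·N_q
     = 24 × 5.14 + 7.9894 × 1
     = 123.36 + 7.9894 = 131.35 kPa.
For φ = 0 the ½γBN_γ term vanishes, so q_ult is independent of B. q_net = 131.35 − 7.9894 = 123.36 kPa; q_all(net) = 123.36/3 = 41.12 kPa.
Required width B = w / q_all(net) = 113 / 41.12 = 2.748 m.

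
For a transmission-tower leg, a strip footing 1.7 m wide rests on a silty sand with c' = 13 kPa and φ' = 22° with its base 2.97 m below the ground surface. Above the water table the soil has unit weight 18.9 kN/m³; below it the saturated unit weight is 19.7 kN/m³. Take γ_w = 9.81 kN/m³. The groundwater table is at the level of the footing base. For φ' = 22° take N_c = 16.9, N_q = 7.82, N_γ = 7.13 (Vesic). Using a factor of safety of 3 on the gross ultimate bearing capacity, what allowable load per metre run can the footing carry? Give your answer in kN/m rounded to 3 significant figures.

≈ 407 kN/m

Effective surcharge at the founding depth q = γ·D_f = 18.9 × 2.97 = 56.133 kPa.
The water table coincides with the base, so in the self-weight term γ → γ' = 9.89 kN/m³.
q_ult = c·N_c + q·N_q + 0.5·γ·B·N_γ
     = 13 × 16.9 + 56.133 × 7.82 + 0.5 × 9.89 × 1.7 × 7.13
     = 219.7 + 438.96 + 59.938 = 718.6 kPa.
Gross allowable pressure q_all = 718.6 / 3 = 239.53 kPa.
Allowable wall load = q_all × B = 239.53 × 1.7 = 407.21 kN per metre run.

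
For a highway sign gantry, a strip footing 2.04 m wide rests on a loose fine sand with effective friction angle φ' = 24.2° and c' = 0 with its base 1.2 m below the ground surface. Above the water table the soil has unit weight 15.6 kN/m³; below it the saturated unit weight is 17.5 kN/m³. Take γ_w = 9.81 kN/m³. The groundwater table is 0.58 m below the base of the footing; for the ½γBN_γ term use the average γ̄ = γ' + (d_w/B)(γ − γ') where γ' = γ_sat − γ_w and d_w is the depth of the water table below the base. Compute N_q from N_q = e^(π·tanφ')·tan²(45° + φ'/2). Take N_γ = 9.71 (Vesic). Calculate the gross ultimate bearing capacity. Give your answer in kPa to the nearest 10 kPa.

tan24.2° = 0.4494, so N_q = e^(π×0.4494)·tan²(57.1°) = 4.104 × 2.389 = 9.81.
Overburden at base level: q = 15.6 × 1.2 = 18.72 kPa.
The water table is 0.58 m below the base (< B = 2.04 m), so the ½γBN_γ term uses γ̄ = γ' + (d_w/B)(γ − γ') = 7.69 + (0.58/2.04)(15.6 − 7.69) = 9.9389 kN/m³.
Surcharge term q·N_q = 18.72 × 9.8053 = 183.56 kPa; self-weight term 0.5·γ·B·N_γ = 0.5 × 9.9389 × 2.04 × 9.71 = 98.437 kPa.
q_ult = 183.56 + 98.437 = 281.99 kPa.

q_ult ≈ 280 kPa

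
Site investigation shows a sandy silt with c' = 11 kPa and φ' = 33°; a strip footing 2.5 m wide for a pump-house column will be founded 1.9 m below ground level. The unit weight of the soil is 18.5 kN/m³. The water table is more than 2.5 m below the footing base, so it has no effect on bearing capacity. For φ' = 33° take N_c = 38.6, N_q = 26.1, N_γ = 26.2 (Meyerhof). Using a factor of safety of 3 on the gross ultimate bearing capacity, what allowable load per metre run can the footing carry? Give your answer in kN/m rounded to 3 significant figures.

≈ 1620 kN/m

Overburden at base level: q = 18.5 × 1.9 = 35.15 kPa.
Cohesion term c·N_c = 11 × 38.6 = 424.6 kPa; surcharge term q·N_q = 35.15 × 26.1 = 917.41 kPa; self-weight term 0.5·γ·B·N_γ = 0.5 × 18.5 × 2.5 × 26.2 = 605.88 kPa.
q_ult = 424.6 + 917.41 + 605.88 = 1947.9 kPa.
Gross allowable pressure q_all = 1947.9 / 3 = 649.3 kPa.
Allowable wall load = q_all × B = 649.3 × 2.5 = 1623.2 kN per metre run.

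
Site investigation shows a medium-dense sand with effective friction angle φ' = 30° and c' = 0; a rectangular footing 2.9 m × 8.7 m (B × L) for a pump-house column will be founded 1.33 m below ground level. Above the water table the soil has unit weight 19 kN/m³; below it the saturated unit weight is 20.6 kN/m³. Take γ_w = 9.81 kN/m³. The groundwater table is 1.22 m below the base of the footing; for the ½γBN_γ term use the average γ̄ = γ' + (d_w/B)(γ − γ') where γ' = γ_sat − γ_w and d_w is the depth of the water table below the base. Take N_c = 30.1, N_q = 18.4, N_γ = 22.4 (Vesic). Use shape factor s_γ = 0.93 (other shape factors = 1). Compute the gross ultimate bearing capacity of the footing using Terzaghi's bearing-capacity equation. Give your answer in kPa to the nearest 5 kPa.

q = γ·D_f = 19 × 1.33 = 25.27 kPa.
γ' = 10.79 kN/m³; averaging over the depth B below the base, γ̄ = γ' + (d_w/B)(γ − γ') = 14.244 kN/m³.
q·N_q = 25.27 × 18.4 = 464.97 kPa
0.5·γ·B·N_γ·s_γ = 0.5 × 14.244 × 2.9 × 22.4 × 0.93 = 430.26 kPa
q_ult = 464.97 + 430.26 = 895.22 kPa.

q_ult ≈ 895 kPa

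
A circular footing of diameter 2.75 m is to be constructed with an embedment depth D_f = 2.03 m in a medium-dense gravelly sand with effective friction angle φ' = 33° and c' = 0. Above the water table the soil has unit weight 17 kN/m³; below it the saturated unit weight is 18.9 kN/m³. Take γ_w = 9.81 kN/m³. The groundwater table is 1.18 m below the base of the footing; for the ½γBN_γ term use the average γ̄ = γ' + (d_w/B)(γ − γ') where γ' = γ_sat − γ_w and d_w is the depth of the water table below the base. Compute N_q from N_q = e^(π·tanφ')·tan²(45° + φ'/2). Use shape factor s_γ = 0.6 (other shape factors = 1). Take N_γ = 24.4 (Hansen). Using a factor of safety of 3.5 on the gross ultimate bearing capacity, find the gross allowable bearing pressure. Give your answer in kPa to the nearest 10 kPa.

N_q = e^(π·tan33°)·tan²(61.5°) = 26.09.
Overburden at base level: q = 17 × 2.03 = 34.51 kPa.
The water table is 1.18 m below the base (< B = 2.75 m), so the ½γBN_γ term uses γ̄ = γ' + (d_w/B)(γ − γ') = 9.09 + (1.18/2.75)(17 − 9.09) = 12.484 kN/m³.
Surcharge term q·N_q = 34.51 × 26.092 = 900.44 kPa; self-weight term 0.5·γ·B·N_γ·s_γ = 0.5 × 12.484 × 2.75 × 24.4 × 0.6 = 251.31 kPa.
q_ult = 900.44 + 251.31 = 1151.7 kPa.
q_all = 1151.7 / 3.5 = 329.07 kPa.

q_all ≈ 330 kPa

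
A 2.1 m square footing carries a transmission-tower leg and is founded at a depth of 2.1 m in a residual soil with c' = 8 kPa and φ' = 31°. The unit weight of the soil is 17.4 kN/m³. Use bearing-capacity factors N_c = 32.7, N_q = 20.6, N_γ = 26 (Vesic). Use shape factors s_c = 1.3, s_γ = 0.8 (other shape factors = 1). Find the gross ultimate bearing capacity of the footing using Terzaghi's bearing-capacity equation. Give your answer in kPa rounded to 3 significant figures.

q = γ·D_f = 17.4 × 2.1 = 36.54 kPa.
c·N_c·s_c = 8 × 32.7 × 1.3 = 340.08 kPa
q·N_q = 36.54 × 20.6 = 752.72 kPa
0.5·γ·B·N_γ·s_γ = 0.5 × 17.4 × 2.1 × 26 × 0.8 = 380.02 kPa
q_ult = 340.08 + 752.72 + 380.02 = 1472.8 kPa.

q_ult ≈ 1470 kPa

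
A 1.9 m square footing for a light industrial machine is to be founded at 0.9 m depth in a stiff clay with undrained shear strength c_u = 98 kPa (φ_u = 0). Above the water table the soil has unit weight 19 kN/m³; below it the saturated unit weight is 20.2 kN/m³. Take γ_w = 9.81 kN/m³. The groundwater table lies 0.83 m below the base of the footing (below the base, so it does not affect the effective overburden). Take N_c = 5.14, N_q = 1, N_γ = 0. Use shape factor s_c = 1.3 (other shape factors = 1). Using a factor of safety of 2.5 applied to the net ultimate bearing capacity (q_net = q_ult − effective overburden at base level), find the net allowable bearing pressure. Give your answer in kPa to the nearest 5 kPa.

Overburden at base level: q = 19 × 0.9 = 17.1 kPa.
Cohesion term c·N_c·s_c = 98 × 5.14 × 1.3 = 654.84 kPa; surcharge term q·N_q = 17.1 × 1 = 17.1 kPa.
q_ult = 654.84 + 17.1 = 671.94 kPa.
Net ultimate: q_net = 671.94 − 17.1 = 654.84 kPa.
q_all(net) = 654.84 / 2.5 = 261.93 kPa.

q_all(net) ≈ 260 kPa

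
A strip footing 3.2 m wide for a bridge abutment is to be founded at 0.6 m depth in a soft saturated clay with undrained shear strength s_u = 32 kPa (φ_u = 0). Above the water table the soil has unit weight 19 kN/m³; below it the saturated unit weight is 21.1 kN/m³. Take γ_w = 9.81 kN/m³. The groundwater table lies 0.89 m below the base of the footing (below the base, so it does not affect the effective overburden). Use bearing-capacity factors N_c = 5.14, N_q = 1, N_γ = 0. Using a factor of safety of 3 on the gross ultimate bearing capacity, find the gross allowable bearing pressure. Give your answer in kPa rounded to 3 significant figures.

q_all ≈ 58.6 kPa

Effective surcharge at the founding depth q = γ·D_f = 19 × 0.6 = 11.4 kPa.
q_ult = c·N_c + q·N_q
     = 32 × 5.14 + 11.4 × 1
     = 164.48 + 11.4 = 175.88 kPa.
q_all = 175.88 / 3 = 58.627 kPa.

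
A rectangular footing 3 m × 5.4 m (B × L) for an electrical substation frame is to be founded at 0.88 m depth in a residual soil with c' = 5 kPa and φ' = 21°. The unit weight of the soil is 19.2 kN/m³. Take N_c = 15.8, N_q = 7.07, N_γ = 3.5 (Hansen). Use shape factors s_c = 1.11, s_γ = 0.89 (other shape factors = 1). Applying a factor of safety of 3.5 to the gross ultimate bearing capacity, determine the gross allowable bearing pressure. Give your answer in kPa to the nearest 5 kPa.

q_all ≈ 85 kPa

Overburden at base level: q = 19.2 × 0.88 = 16.896 kPa.
Cohesion term c·N_c·s_c = 5 × 15.8 × 1.11 = 87.69 kPa; surcharge term q·N_q = 16.896 × 7.07 = 119.45 kPa; self-weight term 0.5·γ·B·N_γ·s_γ = 0.5 × 19.2 × 3 × 3.5 × 0.89 = 89.712 kPa.
q_ult = 87.69 + 119.45 + 89.712 = 296.86 kPa.
q_all = q_ult / FS = 296.86 / 3.5 = 84.816 kPa.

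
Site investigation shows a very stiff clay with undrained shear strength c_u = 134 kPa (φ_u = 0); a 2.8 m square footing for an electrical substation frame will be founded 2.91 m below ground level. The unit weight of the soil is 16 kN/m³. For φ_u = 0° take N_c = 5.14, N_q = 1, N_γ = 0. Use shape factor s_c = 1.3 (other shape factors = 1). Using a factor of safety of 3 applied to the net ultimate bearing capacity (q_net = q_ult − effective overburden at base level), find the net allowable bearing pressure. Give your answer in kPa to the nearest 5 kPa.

Overburden at base level: q = 16 × 2.91 = 46.56 kPa.
Cohesion term c·N_c·s_c = 134 × 5.14 × 1.3 = 895.39 kPa; surcharge term q·N_q = 46.56 × 1 = 46.56 kPa.
q_ult = 895.39 + 46.56 = 941.95 kPa.
Net ultimate: q_net = 941.95 − 46.56 = 895.39 kPa.
q_all(net) = 895.39 / 3 = 298.46 kPa.

q_all(net) ≈ 300 kPa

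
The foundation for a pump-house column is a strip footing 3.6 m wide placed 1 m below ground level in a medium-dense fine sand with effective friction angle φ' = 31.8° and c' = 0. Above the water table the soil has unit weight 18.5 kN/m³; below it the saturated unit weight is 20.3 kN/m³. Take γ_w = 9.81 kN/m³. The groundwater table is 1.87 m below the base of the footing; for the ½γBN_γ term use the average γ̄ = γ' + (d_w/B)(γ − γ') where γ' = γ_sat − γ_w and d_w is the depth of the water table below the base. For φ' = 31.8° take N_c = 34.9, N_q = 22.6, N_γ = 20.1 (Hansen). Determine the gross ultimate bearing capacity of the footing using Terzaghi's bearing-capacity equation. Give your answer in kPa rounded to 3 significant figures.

q_ult ≈ 948 kPa

q = γ·D_f = 18.5 × 1 = 18.5 kPa.
γ' = 10.49 kN/m³; averaging over the depth B below the base, γ̄ = γ' + (d_w/B)(γ − γ') = 14.651 kN/m³.
q·N_q = 18.5 × 22.6 = 418.1 kPa
0.5·γ·B·N_γ = 0.5 × 14.651 × 3.6 × 20.1 = 530.06 kPa
q_ult = 418.1 + 530.06 = 948.16 kPa.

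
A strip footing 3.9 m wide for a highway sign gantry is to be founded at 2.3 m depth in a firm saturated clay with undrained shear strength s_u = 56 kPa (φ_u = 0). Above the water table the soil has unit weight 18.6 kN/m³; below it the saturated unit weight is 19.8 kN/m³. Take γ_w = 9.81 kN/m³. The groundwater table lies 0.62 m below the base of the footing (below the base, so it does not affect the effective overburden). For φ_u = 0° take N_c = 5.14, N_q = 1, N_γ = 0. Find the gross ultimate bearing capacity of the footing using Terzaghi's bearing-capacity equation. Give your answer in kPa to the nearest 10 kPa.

q_ult ≈ 330 kPa

q = γ·D_f = 18.6 × 2.3 = 42.78 kPa.
c·N_c = 56 × 5.14 = 287.84 kPa
q·N_q = 42.78 × 1 = 42.78 kPa
q_ult = 287.84 + 42.78 = 330.62 kPa.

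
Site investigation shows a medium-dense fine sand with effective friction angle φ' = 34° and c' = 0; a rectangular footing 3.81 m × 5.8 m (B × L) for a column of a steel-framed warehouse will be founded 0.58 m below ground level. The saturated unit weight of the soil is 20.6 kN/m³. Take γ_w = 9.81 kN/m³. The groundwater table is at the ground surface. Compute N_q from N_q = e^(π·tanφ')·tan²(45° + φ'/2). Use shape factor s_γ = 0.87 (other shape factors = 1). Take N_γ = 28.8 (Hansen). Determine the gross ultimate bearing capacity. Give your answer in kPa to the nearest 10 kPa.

tan34° = 0.6745, so N_q = e^(π×0.6745)·tan²(62°) = 8.323 × 3.537 = 29.44.
Water table at ground surface, so effective unit weight γ' = 20.6 − 9.81 = 10.79 kN/m³ is used throughout; overburden q = 10.79 × 0.58 = 6.2582 kPa; the same γ' applies in the ½γBN_γ term.
Surcharge term q·N_q = 6.2582 × 29.44 = 184.24 kPa; self-weight term 0.5·γ·B·N_γ·s_γ = 0.5 × 10.79 × 3.81 × 28.8 × 0.87 = 515.02 kPa.
q_ult = 184.24 + 515.02 = 699.26 kPa.

q_ult ≈ 700 kPa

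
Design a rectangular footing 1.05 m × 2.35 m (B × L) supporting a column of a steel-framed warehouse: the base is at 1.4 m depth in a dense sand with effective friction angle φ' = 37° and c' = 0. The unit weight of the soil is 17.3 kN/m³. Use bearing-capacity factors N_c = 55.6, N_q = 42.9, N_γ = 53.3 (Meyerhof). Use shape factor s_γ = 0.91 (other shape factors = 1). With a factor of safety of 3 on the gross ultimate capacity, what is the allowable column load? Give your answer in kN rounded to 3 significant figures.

q = γ·D_f = 17.3 × 1.4 = 24.22 kPa.
q·N_q = 24.22 × 42.9 = 1039 kPa
0.5·γ·B·N_γ·s_γ = 0.5 × 17.3 × 1.05 × 53.3 × 0.91 = 440.53 kPa
q_ult = 1039 + 440.53 = 1479.6 kPa.
Gross allowable pressure q_all = 1479.6 / 3 = 493.19 kPa.
Footing area = 2.4675 m², so allowable column load = 493.19 × 2.4675 = 1216.9 kN.

P_all ≈ 1220 kN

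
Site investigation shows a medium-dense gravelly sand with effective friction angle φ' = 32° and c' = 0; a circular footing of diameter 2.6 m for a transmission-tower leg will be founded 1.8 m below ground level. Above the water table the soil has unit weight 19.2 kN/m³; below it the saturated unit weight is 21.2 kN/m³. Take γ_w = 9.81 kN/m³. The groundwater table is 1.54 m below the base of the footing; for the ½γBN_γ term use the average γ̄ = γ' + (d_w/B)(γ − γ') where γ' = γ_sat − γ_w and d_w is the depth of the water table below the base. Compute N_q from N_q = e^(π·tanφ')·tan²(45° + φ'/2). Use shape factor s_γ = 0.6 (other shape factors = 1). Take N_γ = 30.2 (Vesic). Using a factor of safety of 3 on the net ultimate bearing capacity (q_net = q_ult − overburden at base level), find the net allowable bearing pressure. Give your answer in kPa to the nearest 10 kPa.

N_q = e^(π·tan32°)·tan²(61°) = 23.18.
Effective surcharge at the founding depth q = γ·D_f = 19.2 × 1.8 = 34.56 kPa.
With d_w = 1.54 m < B, γ̄ = 11.39 + (1.54/2.6) × (19.2 − 11.39) = 16.016 kN/m³.
q_ult = q·N_q + 0.5·γ·B·N_γ·s_γ
     = 34.56 × 23.177 + 0.5 × 16.016 × 2.6 × 30.2 × 0.6
     = 800.99 + 377.27 = 1178.3 kPa.
q_net = 1178.3 − 34.56 = 1143.7 kPa.
q_all(net) = 1143.7 / 3 = 381.23 kPa.

q_all(net) ≈ 380 kPa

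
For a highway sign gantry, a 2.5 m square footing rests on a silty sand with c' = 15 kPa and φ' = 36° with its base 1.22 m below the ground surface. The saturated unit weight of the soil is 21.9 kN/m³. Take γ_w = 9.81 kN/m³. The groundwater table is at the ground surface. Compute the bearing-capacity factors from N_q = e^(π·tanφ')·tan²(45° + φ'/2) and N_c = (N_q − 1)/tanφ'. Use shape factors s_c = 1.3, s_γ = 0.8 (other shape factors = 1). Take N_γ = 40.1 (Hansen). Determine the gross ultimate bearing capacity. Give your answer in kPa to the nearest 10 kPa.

q_ult ≈ 2030 kPa

tan36° = 0.7265, so N_q = e^(π×0.7265)·tan²(63°) = 9.801 × 3.852 = 37.75.
N_c = (37.75 − 1)/tan36° = 50.59.
With the water table at the surface the whole profile is submerged: γ' = 21.9 − 9.81 = 12.09 kN/m³, so q = γ'·D_f = 14.75 kPa; the same γ' applies in the ½γBN_γ term.
q_ult = c·N_c·s_c + q·N_q + 0.5·γ·B·N_γ·s_γ
     = 15 × 50.585 × 1.3 + 14.75 × 37.752 + 0.5 × 12.09 × 2.5 × 40.1 × 0.8
     = 986.42 + 556.84 + 484.81 = 2028.1 kPa.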